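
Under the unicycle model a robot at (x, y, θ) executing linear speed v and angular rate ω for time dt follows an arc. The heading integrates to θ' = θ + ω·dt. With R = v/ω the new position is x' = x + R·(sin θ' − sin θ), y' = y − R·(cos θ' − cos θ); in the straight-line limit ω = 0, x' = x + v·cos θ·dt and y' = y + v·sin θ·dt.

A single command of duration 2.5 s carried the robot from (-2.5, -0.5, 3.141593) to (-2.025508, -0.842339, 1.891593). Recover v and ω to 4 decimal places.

v = -0.2500, ω = -0.5000

Δθ = 1.891593 − 3.141593 = -1.250000
ω = Δθ/dt = -1.250000/2.5 = -0.5000
R = Δx/(sin θ' − sin θ) = 0.5000
v = R·ω = 0.5000·-0.5000 = -0.2500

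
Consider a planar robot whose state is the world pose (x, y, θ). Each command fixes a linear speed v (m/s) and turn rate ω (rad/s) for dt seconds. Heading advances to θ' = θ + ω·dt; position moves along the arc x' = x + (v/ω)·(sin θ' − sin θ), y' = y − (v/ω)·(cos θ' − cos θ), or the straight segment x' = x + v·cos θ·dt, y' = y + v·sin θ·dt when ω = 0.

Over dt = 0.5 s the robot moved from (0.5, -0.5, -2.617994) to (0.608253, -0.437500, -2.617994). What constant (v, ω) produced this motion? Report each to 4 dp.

Δθ = -2.617994 − -2.617994 = 0.000000
ω = Δθ/dt = 0.000000/0.5 = 0.0000
ω = 0 → v = (Δx·cos θ + Δy·sin θ)/dt = -0.2500

v = -0.2500, ω = 0.0000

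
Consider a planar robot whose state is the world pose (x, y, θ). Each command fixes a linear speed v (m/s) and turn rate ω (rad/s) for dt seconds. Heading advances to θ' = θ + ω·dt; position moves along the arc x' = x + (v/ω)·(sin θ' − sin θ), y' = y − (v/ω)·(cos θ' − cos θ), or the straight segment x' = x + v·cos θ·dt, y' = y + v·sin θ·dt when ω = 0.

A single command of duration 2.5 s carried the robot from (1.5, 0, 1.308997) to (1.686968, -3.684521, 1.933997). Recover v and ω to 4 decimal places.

v = -1.5000, ω = 0.2500

Δθ = 1.933997 − 1.308997 = 0.625000
ω = Δθ/dt = 0.625000/2.5 = 0.2500
R = −Δy/(cos θ' − cos θ) = -6.0000
v = R·ω = -6.0000·0.2500 = -1.5000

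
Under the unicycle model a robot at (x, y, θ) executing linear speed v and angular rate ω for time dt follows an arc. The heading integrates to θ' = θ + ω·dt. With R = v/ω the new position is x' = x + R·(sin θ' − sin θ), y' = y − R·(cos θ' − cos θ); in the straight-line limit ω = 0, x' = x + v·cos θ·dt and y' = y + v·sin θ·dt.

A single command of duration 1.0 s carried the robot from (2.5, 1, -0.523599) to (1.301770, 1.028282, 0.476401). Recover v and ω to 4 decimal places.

v = -1.2500, ω = 1.0000

Δθ = 0.476401 − -0.523599 = 1.000000
ω = Δθ/dt = 1.000000/1.0 = 1.0000
R = Δx/(sin θ' − sin θ) = -1.2500
v = R·ω = -1.2500·1.0000 = -1.2500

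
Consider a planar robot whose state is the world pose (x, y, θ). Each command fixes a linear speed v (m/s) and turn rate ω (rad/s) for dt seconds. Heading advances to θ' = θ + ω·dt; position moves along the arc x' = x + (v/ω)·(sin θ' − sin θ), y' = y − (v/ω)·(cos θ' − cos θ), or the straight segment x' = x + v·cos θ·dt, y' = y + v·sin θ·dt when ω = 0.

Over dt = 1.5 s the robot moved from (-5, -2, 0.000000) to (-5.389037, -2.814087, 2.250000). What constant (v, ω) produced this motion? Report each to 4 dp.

Δθ = 2.250000 − 0.000000 = 2.250000
ω = Δθ/dt = 2.250000/1.5 = 1.5000
R = −Δy/(cos θ' − cos θ) = -0.5000
v = R·ω = -0.5000·1.5000 = -0.7500

v = -0.7500, ω = 1.5000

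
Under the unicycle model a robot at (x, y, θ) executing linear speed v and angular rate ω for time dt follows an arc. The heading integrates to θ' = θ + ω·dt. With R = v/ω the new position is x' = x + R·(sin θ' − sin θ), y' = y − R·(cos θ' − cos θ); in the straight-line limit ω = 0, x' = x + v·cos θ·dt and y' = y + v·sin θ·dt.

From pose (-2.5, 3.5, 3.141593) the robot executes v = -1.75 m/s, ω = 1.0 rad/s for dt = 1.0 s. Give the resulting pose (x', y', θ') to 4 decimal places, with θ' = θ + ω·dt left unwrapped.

θ' = 3.1416 + 1.0·1.0 = 4.1416
R = v/ω = -1.75/1.0 = -1.7500
x' = -2.5 + -1.7500·(sin 4.1416 − sin 3.1416) = -1.0274
y' = 3.5 − -1.7500·(cos 4.1416 − cos 3.1416) = 4.3045

(-1.0274, 4.3045, 4.1416)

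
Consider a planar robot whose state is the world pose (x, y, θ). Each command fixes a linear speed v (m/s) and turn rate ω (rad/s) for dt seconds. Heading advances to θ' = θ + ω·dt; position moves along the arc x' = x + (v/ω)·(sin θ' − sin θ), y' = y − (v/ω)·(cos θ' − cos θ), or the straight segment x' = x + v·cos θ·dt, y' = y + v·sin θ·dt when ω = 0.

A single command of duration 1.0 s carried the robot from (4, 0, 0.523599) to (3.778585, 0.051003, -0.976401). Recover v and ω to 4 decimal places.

v = -0.2500, ω = -1.5000

Δθ = -0.976401 − 0.523599 = -1.500000
ω = Δθ/dt = -1.500000/1.0 = -1.5000
R = Δx/(sin θ' − sin θ) = 0.1667
v = R·ω = 0.1667·-1.5000 = -0.2500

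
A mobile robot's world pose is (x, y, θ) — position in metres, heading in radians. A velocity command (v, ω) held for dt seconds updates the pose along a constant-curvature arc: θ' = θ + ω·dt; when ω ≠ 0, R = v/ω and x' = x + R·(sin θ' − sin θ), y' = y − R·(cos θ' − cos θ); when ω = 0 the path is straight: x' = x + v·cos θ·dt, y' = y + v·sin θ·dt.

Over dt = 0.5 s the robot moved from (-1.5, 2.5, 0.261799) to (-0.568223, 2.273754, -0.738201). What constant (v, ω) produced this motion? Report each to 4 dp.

v = 2.0000, ω = -2.0000

Δθ = -0.738201 − 0.261799 = -1.000000
ω = Δθ/dt = -1.000000/0.5 = -2.0000
R = Δx/(sin θ' − sin θ) = -1.0000
v = R·ω = -1.0000·-2.0000 = 2.0000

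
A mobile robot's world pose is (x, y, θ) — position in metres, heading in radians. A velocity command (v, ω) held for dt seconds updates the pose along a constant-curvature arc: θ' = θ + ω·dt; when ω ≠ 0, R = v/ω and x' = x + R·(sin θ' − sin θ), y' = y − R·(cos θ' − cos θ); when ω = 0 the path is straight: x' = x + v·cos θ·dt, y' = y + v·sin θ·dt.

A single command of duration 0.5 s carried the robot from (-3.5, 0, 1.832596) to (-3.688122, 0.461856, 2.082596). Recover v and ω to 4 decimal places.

Δθ = 2.082596 − 1.832596 = 0.250000
ω = Δθ/dt = 0.250000/0.5 = 0.5000
R = −Δy/(cos θ' − cos θ) = 2.0000
v = R·ω = 2.0000·0.5000 = 1.0000

v = 1.0000, ω = 0.5000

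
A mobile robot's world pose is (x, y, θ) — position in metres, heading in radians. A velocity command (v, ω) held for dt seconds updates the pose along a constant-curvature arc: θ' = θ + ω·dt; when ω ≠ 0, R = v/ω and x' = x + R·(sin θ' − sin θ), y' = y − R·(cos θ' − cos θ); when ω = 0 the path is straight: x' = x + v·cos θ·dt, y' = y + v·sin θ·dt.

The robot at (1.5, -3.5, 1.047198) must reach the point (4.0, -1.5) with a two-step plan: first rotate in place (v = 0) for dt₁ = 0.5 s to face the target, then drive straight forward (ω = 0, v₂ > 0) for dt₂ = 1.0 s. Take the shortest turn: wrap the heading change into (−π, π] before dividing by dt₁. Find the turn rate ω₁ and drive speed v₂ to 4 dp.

ω₁ = -0.7449, v₂ = 3.2016

heading to target = atan2(-1.5−-3.5, 4−1.5) = 0.6747
Δθ = wrap(0.6747 − 1.0472) = -0.3725; ω₁ = Δθ/dt₁ = -0.7449
distance = √((4−1.5)² + (-1.5−-3.5)²) = 3.2016; v₂ = distance/dt₂ = 3.2016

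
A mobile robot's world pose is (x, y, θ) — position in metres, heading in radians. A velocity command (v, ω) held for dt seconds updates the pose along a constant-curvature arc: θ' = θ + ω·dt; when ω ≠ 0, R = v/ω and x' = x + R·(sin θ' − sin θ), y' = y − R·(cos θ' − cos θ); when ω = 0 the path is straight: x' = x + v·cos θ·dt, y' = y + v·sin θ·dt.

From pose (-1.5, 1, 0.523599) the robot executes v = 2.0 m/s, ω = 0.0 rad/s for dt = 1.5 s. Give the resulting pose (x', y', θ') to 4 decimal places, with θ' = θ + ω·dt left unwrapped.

θ' = 0.5236 + 0.0·1.5 = 0.5236
ω = 0 → straight: x' = -1.5 + 2.0·cos(0.5236)·1.5 = 1.0981
y' = 1 + 2.0·sin(0.5236)·1.5 = 2.5000

(1.0981, 2.5000, 0.5236)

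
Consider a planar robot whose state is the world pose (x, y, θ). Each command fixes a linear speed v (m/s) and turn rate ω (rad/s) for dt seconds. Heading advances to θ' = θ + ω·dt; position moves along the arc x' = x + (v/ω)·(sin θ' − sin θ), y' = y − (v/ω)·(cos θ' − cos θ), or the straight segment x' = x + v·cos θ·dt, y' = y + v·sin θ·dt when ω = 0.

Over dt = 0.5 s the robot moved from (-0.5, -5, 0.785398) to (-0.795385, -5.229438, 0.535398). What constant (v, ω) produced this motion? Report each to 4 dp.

v = -0.7500, ω = -0.5000

Δθ = 0.535398 − 0.785398 = -0.250000
ω = Δθ/dt = -0.250000/0.5 = -0.5000
R = Δx/(sin θ' − sin θ) = 1.5000
v = R·ω = 1.5000·-0.5000 = -0.7500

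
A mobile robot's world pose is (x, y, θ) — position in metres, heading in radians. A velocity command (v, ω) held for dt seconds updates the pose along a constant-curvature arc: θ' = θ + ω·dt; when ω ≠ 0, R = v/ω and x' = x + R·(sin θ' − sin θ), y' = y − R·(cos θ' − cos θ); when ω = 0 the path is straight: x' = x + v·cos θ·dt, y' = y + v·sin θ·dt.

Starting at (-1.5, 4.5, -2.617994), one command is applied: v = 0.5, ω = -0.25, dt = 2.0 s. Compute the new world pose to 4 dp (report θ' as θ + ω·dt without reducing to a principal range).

θ' = -2.6180 + -0.25·2.0 = -3.1180
R = v/ω = 0.5/-0.25 = -2.0000
x' = -1.5 + -2.0000·(sin -3.1180 − sin -2.6180) = -2.4528
y' = 4.5 − -2.0000·(cos -3.1180 − cos -2.6180) = 4.2326

(-2.4528, 4.2326, -3.1180)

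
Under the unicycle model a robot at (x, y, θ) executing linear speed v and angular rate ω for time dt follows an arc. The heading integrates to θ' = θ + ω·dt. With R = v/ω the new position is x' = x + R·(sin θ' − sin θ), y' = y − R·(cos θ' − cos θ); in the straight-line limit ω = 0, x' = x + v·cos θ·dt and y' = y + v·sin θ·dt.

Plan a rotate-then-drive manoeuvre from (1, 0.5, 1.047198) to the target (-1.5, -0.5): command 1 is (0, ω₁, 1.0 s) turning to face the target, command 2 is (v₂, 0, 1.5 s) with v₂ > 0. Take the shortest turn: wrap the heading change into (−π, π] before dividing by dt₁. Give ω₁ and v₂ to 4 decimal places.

ω₁ = 2.4749, v₂ = 1.7951

heading to target = atan2(-0.5−0.5, -1.5−1) = -2.7611
Δθ = wrap(-2.7611 − 1.0472) = 2.4749; ω₁ = Δθ/dt₁ = 2.4749
distance = √((-1.5−1)² + (-0.5−0.5)²) = 2.6926; v₂ = distance/dt₂ = 1.7951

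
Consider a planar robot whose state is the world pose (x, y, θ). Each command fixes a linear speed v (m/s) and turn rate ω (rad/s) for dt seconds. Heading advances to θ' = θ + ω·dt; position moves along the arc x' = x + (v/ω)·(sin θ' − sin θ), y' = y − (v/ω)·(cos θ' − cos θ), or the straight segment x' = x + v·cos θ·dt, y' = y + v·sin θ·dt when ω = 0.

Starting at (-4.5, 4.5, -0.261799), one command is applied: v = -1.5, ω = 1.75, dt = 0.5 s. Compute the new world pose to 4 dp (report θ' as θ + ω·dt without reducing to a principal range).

(-5.2151, 4.3730, 0.6132)

θ' = -0.2618 + 1.75·0.5 = 0.6132
R = v/ω = -1.5/1.75 = -0.8571
x' = -4.5 + -0.8571·(sin 0.6132 − sin -0.2618) = -5.2151
y' = 4.5 − -0.8571·(cos 0.6132 − cos -0.2618) = 4.3730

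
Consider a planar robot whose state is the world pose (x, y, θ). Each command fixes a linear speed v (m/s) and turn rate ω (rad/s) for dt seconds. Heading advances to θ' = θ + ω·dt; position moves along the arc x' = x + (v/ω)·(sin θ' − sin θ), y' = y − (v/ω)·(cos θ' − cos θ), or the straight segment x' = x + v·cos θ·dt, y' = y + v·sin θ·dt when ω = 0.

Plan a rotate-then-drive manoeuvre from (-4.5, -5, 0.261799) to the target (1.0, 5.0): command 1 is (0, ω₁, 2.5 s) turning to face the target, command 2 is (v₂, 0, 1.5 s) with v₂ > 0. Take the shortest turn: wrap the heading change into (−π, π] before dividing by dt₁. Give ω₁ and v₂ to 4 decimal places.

heading to target = atan2(5−-5, 1−-4.5) = 1.0680
Δθ = wrap(1.0680 − 0.2618) = 0.8062; ω₁ = Δθ/dt₁ = 0.3225
distance = √((1−-4.5)² + (5−-5)²) = 11.4127; v₂ = distance/dt₂ = 7.6085

ω₁ = 0.3225, v₂ = 7.6085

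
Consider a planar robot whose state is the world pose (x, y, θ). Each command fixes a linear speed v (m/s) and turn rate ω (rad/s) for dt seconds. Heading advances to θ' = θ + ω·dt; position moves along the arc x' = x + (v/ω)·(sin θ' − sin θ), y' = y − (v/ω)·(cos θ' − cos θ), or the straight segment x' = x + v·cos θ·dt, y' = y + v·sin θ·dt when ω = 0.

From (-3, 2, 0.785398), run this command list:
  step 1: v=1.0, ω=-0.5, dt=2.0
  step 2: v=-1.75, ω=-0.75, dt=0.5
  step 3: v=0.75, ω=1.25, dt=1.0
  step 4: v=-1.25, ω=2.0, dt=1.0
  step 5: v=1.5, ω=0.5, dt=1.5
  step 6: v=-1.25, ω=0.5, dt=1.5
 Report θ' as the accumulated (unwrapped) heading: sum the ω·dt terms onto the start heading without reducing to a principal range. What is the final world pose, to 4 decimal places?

(-1.8851, 3.1898, 4.1604)

step 1: θ'=-0.2146 (R=-2.0000) → pose (-1.1599, 2.5399, -0.2146)
step 2: θ'=-0.5896 (R=2.3333) → pose (-1.9604, 2.8803, -0.5896)
step 3: θ'=0.6604 (R=0.6000) → pose (-1.2587, 2.9052, 0.6604)
step 4: θ'=2.6604 (R=-0.6250) → pose (-1.1646, 1.8576, 2.6604)
step 5: θ'=3.4104 (R=3.0000) → pose (-3.3498, 2.0905, 3.4104)
step 6: θ'=4.1604 (R=-2.5000) → pose (-1.8851, 3.1898, 4.1604)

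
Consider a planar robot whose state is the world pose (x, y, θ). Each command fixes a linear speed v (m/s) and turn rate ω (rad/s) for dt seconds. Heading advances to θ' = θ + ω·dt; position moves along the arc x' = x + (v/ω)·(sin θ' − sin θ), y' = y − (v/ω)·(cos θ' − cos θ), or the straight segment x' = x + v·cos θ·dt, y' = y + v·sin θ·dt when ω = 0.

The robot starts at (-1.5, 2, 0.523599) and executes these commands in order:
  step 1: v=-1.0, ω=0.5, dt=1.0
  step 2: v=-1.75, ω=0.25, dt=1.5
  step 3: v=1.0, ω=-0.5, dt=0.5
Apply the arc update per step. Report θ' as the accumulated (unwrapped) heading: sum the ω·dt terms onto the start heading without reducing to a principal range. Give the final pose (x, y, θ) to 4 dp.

(-2.9805, -0.6573, 1.1486)

step 1: θ'=1.0236 (R=-2.0000) → pose (-2.2080, 1.3085, 1.0236)
step 2: θ'=1.3986 (R=-7.0000) → pose (-3.1265, -1.1341, 1.3986)
step 3: θ'=1.1486 (R=-2.0000) → pose (-2.9805, -0.6573, 1.1486)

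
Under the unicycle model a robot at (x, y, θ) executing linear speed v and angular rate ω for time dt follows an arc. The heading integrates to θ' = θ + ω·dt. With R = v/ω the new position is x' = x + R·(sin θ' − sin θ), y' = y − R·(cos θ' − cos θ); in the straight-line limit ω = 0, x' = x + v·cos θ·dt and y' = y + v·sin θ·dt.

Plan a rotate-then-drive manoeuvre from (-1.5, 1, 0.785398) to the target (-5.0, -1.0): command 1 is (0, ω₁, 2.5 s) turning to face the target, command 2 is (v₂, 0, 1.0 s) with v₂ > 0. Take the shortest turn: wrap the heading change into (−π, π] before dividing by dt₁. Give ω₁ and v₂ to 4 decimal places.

heading to target = atan2(-1−1, -5−-1.5) = -2.6224
Δθ = wrap(-2.6224 − 0.7854) = 2.8753; ω₁ = Δθ/dt₁ = 1.1501
distance = √((-5−-1.5)² + (-1−1)²) = 4.0311; v₂ = distance/dt₂ = 4.0311

ω₁ = 1.1501, v₂ = 4.0311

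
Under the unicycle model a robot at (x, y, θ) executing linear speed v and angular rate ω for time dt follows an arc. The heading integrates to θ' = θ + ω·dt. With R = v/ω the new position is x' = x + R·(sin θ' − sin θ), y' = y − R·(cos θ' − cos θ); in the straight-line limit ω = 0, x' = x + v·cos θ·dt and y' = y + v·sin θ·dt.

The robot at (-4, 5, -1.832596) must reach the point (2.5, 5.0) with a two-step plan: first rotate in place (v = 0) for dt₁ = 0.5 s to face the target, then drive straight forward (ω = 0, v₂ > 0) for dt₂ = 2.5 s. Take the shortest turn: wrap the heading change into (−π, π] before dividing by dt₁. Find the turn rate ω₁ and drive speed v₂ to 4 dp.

heading to target = atan2(5−5, 2.5−-4) = 0.0000
Δθ = wrap(0.0000 − -1.8326) = 1.8326; ω₁ = Δθ/dt₁ = 3.6652
distance = √((2.5−-4)² + (5−5)²) = 6.5000; v₂ = distance/dt₂ = 2.6000

ω₁ = 3.6652, v₂ = 2.6000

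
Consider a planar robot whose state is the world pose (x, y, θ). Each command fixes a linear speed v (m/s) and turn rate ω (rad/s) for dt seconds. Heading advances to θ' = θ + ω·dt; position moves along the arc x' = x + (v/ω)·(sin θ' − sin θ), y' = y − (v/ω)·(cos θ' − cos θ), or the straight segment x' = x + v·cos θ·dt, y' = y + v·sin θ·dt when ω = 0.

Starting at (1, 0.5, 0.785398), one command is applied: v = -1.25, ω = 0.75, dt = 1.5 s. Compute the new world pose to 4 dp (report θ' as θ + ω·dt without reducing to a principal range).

θ' = 0.7854 + 0.75·1.5 = 1.9104
R = v/ω = -1.25/0.75 = -1.6667
x' = 1 + -1.6667·(sin 1.9104 − sin 0.7854) = 0.6070
y' = 0.5 − -1.6667·(cos 1.9104 − cos 0.7854) = -1.2337

(0.6070, -1.2337, 1.9104)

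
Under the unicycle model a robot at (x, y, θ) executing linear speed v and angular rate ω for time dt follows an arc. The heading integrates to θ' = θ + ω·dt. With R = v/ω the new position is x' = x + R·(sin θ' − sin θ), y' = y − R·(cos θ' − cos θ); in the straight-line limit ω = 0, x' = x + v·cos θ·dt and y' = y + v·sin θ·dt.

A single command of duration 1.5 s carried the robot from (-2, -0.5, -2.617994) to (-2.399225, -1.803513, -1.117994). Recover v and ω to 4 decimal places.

Δθ = -1.117994 − -2.617994 = 1.500000
ω = Δθ/dt = 1.500000/1.5 = 1.0000
R = −Δy/(cos θ' − cos θ) = 1.0000
v = R·ω = 1.0000·1.0000 = 1.0000

v = 1.0000, ω = 1.0000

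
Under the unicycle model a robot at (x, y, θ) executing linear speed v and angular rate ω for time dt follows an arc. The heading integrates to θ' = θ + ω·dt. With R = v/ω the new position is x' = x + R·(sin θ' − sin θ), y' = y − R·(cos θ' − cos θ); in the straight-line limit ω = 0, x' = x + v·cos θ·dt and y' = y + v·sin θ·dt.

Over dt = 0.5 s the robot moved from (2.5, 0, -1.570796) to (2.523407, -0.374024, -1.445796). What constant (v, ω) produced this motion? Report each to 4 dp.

v = 0.7500, ω = 0.2500

Δθ = -1.445796 − -1.570796 = 0.125000
ω = Δθ/dt = 0.125000/0.5 = 0.2500
R = −Δy/(cos θ' − cos θ) = 3.0000
v = R·ω = 3.0000·0.2500 = 0.7500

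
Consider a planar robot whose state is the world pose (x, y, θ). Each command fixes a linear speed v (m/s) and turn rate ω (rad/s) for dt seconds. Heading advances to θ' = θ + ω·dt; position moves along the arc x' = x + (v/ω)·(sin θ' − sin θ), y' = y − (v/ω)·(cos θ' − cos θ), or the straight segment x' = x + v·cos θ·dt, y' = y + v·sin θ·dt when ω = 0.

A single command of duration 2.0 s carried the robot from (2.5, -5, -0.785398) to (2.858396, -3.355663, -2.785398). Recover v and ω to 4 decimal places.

Δθ = -2.785398 − -0.785398 = -2.000000
ω = Δθ/dt = -2.000000/2.0 = -1.0000
R = −Δy/(cos θ' − cos θ) = 1.0000
v = R·ω = 1.0000·-1.0000 = -1.0000

v = -1.0000, ω = -1.0000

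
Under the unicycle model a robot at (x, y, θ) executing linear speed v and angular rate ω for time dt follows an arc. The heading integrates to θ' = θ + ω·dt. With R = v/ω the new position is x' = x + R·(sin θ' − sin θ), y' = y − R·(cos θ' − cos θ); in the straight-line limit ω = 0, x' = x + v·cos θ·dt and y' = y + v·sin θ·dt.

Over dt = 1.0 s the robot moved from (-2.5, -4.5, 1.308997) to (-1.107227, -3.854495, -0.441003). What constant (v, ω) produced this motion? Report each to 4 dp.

v = 1.7500, ω = -1.7500

Δθ = -0.441003 − 1.308997 = -1.750000
ω = Δθ/dt = -1.750000/1.0 = -1.7500
R = Δx/(sin θ' − sin θ) = -1.0000
v = R·ω = -1.0000·-1.7500 = 1.7500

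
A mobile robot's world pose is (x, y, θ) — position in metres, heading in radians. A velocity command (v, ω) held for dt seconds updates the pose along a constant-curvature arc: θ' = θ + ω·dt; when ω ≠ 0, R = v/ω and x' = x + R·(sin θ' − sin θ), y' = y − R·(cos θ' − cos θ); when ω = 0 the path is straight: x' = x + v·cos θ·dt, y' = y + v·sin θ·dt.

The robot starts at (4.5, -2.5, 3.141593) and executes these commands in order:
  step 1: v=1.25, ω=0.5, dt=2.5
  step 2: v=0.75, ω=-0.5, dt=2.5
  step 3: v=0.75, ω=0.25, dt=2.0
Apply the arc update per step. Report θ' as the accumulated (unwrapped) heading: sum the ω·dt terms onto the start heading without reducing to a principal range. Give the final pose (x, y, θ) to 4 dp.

step 1: θ'=4.3916 (R=2.5000) → pose (2.1275, -4.2117, 4.3916)
step 2: θ'=3.1416 (R=-1.5000) → pose (0.7041, -5.2387, 3.1416)
step 3: θ'=3.6416 (R=3.0000) → pose (-0.7342, -5.6060, 3.6416)

(-0.7342, -5.6060, 3.6416)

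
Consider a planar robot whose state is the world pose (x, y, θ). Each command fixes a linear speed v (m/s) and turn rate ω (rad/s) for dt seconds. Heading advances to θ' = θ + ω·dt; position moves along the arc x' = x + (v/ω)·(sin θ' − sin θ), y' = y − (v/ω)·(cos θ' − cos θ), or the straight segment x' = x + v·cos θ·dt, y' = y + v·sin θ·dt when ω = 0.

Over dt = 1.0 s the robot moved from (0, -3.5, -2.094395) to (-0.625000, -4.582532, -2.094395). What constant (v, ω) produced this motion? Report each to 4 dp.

v = 1.2500, ω = 0.0000

Δθ = -2.094395 − -2.094395 = 0.000000
ω = Δθ/dt = 0.000000/1.0 = 0.0000
ω = 0 → v = (Δx·cos θ + Δy·sin θ)/dt = 1.2500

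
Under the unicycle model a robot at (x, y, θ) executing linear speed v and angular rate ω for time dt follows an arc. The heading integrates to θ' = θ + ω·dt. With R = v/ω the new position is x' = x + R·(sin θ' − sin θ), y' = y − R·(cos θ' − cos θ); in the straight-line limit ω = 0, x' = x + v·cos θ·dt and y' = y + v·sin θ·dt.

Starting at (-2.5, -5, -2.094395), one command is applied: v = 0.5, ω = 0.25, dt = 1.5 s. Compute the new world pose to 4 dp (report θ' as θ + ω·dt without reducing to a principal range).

θ' = -2.0944 + 0.25·1.5 = -1.7194
R = v/ω = 0.5/0.25 = 2.0000
x' = -2.5 + 2.0000·(sin -1.7194 − sin -2.0944) = -2.7459
y' = -5 − 2.0000·(cos -1.7194 − cos -2.0944) = -5.7039

(-2.7459, -5.7039, -1.7194)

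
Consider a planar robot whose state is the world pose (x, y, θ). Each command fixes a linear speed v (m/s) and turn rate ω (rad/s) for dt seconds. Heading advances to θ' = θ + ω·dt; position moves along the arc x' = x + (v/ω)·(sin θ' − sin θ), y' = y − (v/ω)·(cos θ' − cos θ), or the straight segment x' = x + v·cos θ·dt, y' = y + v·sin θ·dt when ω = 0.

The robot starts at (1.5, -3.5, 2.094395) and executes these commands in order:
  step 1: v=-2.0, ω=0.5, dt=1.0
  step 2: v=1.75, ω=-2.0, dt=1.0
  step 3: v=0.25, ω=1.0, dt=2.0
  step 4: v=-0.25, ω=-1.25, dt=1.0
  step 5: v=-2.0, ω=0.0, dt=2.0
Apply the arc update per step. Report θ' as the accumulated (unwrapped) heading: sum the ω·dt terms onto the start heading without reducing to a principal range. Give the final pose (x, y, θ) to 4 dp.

(2.0312, -7.1368, 1.3444)

step 1: θ'=2.5944 (R=-4.0000) → pose (2.8829, -4.9159, 2.5944)
step 2: θ'=0.5944 (R=-0.8750) → pose (2.8482, -3.4438, 0.5944)
step 3: θ'=2.5944 (R=0.2500) → pose (2.8382, -3.0232, 2.5944)
step 4: θ'=1.3444 (R=0.2000) → pose (2.9291, -3.2389, 1.3444)
step 5: θ'=1.3444 (straight) → pose (2.0312, -7.1368, 1.3444)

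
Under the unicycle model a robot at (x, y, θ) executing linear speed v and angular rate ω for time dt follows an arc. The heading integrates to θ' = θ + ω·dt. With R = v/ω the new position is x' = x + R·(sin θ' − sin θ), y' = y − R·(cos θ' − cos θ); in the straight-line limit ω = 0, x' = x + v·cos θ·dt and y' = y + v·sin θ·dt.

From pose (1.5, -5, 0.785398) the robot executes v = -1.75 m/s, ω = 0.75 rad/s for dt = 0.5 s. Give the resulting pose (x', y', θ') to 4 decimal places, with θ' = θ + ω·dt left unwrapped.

θ' = 0.7854 + 0.75·0.5 = 1.1604
R = v/ω = -1.75/0.75 = -2.3333
x' = 1.5 + -2.3333·(sin 1.1604 − sin 0.7854) = 1.0103
y' = -5 − -2.3333·(cos 1.1604 − cos 0.7854) = -5.7190

(1.0103, -5.7190, 1.1604)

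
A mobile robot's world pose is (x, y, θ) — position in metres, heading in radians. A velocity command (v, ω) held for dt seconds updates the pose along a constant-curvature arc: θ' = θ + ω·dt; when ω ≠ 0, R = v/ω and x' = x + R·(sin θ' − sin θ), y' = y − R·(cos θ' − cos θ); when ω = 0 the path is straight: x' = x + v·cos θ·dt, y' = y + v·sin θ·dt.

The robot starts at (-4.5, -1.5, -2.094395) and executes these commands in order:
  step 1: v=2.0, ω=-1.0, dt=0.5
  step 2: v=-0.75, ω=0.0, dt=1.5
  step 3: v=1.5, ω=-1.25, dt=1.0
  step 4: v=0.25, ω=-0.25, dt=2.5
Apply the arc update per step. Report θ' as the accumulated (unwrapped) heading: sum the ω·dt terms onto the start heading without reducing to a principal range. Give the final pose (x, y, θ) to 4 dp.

step 1: θ'=-2.5944 (R=-2.0000) → pose (-5.1915, -2.2080, -2.5944)
step 2: θ'=-2.5944 (straight) → pose (-4.2307, -1.6226, -2.5944)
step 3: θ'=-3.8444 (R=-1.2000) → pose (-5.6307, -1.5135, -3.8444)
step 4: θ'=-4.4694 (R=-1.0000) → pose (-5.9550, -0.9911, -4.4694)

(-5.9550, -0.9911, -4.4694)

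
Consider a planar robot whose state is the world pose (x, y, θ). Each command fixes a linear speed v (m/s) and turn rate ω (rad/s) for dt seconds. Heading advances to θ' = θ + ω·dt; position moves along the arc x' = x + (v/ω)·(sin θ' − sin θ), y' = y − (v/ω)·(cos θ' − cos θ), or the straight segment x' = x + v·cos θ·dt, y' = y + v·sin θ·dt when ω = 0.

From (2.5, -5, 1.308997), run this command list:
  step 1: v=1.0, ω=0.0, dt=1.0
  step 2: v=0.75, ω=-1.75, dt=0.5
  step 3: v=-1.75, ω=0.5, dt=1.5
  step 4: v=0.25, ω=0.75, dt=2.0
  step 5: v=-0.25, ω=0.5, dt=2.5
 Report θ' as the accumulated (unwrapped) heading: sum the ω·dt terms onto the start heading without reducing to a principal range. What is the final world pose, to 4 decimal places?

step 1: θ'=1.3090 (straight) → pose (2.7588, -4.0341, 1.3090)
step 2: θ'=0.4340 (R=-0.4286) → pose (2.9926, -3.7562, 0.4340)
step 3: θ'=1.1840 (R=-3.5000) → pose (1.2229, -5.6114, 1.1840)
step 4: θ'=2.6840 (R=0.3333) → pose (1.0615, -5.1866, 2.6840)
step 5: θ'=3.9340 (R=-0.5000) → pose (1.6384, -5.0891, 3.9340)

(1.6384, -5.0891, 3.9340)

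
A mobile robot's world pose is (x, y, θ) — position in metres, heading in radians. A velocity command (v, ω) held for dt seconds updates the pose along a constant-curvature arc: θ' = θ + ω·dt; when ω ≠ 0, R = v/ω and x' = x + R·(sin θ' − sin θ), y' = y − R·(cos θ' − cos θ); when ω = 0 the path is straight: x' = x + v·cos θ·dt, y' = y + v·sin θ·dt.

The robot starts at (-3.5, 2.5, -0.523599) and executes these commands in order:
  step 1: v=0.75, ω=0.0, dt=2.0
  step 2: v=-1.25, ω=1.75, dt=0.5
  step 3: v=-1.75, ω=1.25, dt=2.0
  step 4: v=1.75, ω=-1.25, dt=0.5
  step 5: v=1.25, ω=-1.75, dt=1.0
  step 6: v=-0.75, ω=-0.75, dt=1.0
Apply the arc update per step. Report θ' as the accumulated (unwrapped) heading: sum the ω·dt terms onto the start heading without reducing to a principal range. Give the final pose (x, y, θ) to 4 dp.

(-3.9220, 0.6302, -0.2736)

step 1: θ'=-0.5236 (straight) → pose (-2.2010, 1.7500, -0.5236)
step 2: θ'=0.3514 (R=-0.7143) → pose (-2.8040, 1.8020, 0.3514)
step 3: θ'=2.8514 (R=-1.4000) → pose (-2.7227, -0.8539, 2.8514)
step 4: θ'=2.2264 (R=-1.4000) → pose (-3.4318, -0.3659, 2.2264)
step 5: θ'=0.4764 (R=-0.7143) → pose (-3.1932, 0.7043, 0.4764)
step 6: θ'=-0.2736 (R=1.0000) → pose (-3.9220, 0.6302, -0.2736)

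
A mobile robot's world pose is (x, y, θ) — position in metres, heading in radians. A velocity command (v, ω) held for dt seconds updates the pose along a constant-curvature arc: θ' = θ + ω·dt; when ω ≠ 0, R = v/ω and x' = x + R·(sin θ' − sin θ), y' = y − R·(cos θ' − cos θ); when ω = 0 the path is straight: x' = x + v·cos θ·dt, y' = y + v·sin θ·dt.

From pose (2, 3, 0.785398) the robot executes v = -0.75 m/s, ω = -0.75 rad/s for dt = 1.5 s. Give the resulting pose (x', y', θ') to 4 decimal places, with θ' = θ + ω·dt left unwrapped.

(0.9598, 2.7642, -0.3396)

θ' = 0.7854 + -0.75·1.5 = -0.3396
R = v/ω = -0.75/-0.75 = 1.0000
x' = 2 + 1.0000·(sin -0.3396 − sin 0.7854) = 0.9598
y' = 3 − 1.0000·(cos -0.3396 − cos 0.7854) = 2.7642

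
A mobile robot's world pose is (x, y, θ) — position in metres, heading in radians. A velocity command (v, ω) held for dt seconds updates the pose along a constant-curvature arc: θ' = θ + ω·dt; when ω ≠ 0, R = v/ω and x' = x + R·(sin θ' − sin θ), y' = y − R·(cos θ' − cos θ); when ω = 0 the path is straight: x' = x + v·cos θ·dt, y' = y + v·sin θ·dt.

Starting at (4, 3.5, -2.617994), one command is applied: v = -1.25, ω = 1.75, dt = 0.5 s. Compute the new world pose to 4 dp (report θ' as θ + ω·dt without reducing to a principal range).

θ' = -2.6180 + 1.75·0.5 = -1.7430
R = v/ω = -1.25/1.75 = -0.7143
x' = 4 + -0.7143·(sin -1.7430 − sin -2.6180) = 4.3466
y' = 3.5 − -0.7143·(cos -1.7430 − cos -2.6180) = 3.9962

(4.3466, 3.9962, -1.7430)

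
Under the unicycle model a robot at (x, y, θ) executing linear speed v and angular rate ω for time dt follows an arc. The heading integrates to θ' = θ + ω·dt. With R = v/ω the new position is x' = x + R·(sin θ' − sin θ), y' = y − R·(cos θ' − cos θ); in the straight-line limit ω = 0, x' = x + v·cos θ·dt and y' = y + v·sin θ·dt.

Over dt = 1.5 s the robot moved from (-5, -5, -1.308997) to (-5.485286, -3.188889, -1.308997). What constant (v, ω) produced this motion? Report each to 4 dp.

v = -1.2500, ω = 0.0000

Δθ = -1.308997 − -1.308997 = 0.000000
ω = Δθ/dt = 0.000000/1.5 = 0.0000
ω = 0 → v = (Δx·cos θ + Δy·sin θ)/dt = -1.2500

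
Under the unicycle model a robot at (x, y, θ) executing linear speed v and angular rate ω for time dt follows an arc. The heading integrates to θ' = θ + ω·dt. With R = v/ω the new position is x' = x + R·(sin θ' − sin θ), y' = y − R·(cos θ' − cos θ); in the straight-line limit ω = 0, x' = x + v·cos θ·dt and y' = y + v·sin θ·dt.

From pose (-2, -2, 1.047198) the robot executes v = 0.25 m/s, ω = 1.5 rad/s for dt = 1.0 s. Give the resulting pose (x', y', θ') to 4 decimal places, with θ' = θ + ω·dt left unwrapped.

θ' = 1.0472 + 1.5·1.0 = 2.5472
R = v/ω = 0.25/1.5 = 0.1667
x' = -2 + 0.1667·(sin 2.5472 − sin 1.0472) = -2.0510
y' = -2 − 0.1667·(cos 2.5472 − cos 1.0472) = -1.7786

(-2.0510, -1.7786, 2.5472)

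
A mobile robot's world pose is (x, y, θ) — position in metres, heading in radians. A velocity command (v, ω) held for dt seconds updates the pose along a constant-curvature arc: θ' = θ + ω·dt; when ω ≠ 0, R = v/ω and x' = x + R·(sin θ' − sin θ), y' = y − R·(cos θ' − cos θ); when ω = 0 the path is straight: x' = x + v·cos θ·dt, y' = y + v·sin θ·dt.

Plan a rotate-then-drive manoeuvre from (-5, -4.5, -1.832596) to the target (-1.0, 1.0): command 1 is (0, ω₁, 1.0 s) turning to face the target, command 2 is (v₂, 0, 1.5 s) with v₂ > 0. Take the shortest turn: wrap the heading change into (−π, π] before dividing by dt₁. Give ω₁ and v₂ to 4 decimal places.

ω₁ = 2.7746, v₂ = 4.5338

heading to target = atan2(1−-4.5, -1−-5) = 0.9420
Δθ = wrap(0.9420 − -1.8326) = 2.7746; ω₁ = Δθ/dt₁ = 2.7746
distance = √((-1−-5)² + (1−-4.5)²) = 6.8007; v₂ = distance/dt₂ = 4.5338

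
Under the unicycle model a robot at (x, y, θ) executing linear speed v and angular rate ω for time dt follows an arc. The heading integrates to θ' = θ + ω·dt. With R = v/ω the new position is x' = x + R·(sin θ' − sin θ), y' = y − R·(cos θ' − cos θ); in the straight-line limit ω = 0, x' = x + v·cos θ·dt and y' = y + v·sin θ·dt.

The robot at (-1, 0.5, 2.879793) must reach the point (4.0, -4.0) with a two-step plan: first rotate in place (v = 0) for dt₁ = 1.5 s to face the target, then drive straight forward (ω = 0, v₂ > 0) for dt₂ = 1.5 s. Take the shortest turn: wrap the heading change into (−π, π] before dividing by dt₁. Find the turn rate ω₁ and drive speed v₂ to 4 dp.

ω₁ = 1.7804, v₂ = 4.4845

heading to target = atan2(-4−0.5, 4−-1) = -0.7328
Δθ = wrap(-0.7328 − 2.8798) = 2.6706; ω₁ = Δθ/dt₁ = 1.7804
distance = √((4−-1)² + (-4−0.5)²) = 6.7268; v₂ = distance/dt₂ = 4.4845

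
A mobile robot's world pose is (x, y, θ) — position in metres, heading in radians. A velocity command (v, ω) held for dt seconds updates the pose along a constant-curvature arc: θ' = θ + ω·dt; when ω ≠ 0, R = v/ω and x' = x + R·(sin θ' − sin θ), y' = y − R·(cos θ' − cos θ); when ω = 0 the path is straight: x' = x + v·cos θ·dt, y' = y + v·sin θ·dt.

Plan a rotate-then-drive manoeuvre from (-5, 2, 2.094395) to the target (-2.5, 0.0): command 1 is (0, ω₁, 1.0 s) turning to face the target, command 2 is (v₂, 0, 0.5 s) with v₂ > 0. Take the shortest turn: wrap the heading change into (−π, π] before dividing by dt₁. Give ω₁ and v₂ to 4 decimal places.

heading to target = atan2(0−2, -2.5−-5) = -0.6747
Δθ = wrap(-0.6747 − 2.0944) = -2.7691; ω₁ = Δθ/dt₁ = -2.7691
distance = √((-2.5−-5)² + (0−2)²) = 3.2016; v₂ = distance/dt₂ = 6.4031

ω₁ = -2.7691, v₂ = 6.4031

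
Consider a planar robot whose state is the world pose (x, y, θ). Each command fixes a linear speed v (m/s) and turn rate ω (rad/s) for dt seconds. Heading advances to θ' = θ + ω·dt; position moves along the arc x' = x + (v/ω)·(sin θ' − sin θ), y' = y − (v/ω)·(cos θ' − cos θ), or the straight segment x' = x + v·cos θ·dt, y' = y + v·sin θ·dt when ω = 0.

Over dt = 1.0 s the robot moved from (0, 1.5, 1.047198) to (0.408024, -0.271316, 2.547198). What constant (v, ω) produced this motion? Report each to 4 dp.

v = -2.0000, ω = 1.5000

Δθ = 2.547198 − 1.047198 = 1.500000
ω = Δθ/dt = 1.500000/1.0 = 1.5000
R = −Δy/(cos θ' − cos θ) = -1.3333
v = R·ω = -1.3333·1.5000 = -2.0000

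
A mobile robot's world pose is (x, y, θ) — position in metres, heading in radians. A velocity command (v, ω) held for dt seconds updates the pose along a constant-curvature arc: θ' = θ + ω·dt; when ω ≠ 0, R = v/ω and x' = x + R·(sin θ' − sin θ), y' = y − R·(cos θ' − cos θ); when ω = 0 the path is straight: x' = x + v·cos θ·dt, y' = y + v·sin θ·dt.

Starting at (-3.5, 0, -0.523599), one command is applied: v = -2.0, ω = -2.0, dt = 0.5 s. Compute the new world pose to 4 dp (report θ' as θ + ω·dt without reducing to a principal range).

θ' = -0.5236 + -2.0·0.5 = -1.5236
R = v/ω = -2.0/-2.0 = 1.0000
x' = -3.5 + 1.0000·(sin -1.5236 − sin -0.5236) = -3.9989
y' = 0 − 1.0000·(cos -1.5236 − cos -0.5236) = 0.8188

(-3.9989, 0.8188, -1.5236)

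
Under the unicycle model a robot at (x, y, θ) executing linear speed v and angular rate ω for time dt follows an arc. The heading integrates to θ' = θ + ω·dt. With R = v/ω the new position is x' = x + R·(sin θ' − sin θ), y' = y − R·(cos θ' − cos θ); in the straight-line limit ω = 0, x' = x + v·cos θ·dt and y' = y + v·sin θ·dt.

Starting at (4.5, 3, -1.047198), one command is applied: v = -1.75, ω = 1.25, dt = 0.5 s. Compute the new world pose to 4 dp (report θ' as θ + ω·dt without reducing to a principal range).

θ' = -1.0472 + 1.25·0.5 = -0.4222
R = v/ω = -1.75/1.25 = -1.4000
x' = 4.5 + -1.4000·(sin -0.4222 − sin -1.0472) = 3.8612
y' = 3 − -1.4000·(cos -0.4222 − cos -1.0472) = 3.5771

(3.8612, 3.5771, -0.4222)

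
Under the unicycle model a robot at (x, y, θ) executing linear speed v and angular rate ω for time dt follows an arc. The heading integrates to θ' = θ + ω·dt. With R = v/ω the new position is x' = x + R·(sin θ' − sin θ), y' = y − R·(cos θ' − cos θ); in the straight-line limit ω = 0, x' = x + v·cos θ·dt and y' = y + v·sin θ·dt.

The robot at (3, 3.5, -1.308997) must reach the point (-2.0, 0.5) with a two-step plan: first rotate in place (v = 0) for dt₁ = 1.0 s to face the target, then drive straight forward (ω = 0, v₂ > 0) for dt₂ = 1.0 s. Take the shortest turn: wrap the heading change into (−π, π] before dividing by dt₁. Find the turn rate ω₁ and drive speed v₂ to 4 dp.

ω₁ = -1.2922, v₂ = 5.8310

heading to target = atan2(0.5−3.5, -2−3) = -2.6012
Δθ = wrap(-2.6012 − -1.3090) = -1.2922; ω₁ = Δθ/dt₁ = -1.2922
distance = √((-2−3)² + (0.5−3.5)²) = 5.8310; v₂ = distance/dt₂ = 5.8310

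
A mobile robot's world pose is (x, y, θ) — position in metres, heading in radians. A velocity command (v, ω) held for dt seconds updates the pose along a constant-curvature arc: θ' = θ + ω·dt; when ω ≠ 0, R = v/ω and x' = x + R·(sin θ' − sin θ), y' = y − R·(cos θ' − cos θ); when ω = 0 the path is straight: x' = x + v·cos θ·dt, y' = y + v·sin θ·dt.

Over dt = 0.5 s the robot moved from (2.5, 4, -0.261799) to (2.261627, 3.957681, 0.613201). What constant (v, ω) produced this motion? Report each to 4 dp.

v = -0.5000, ω = 1.7500

Δθ = 0.613201 − -0.261799 = 0.875000
ω = Δθ/dt = 0.875000/0.5 = 1.7500
R = Δx/(sin θ' − sin θ) = -0.2857
v = R·ω = -0.2857·1.7500 = -0.5000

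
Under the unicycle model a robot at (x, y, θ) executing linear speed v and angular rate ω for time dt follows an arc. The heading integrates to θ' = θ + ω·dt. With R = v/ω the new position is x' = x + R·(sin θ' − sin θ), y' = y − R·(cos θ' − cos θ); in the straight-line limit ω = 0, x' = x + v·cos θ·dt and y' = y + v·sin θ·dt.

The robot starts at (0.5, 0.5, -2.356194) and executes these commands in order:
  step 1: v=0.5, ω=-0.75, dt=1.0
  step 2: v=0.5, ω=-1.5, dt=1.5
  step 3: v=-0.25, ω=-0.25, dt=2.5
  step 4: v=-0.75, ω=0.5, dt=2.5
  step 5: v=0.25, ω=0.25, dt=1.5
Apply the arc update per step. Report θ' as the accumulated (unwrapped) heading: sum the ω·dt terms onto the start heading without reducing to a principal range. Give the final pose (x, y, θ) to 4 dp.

step 1: θ'=-3.1062 (R=-0.6667) → pose (0.0522, 0.3052, -3.1062)
step 2: θ'=-5.3562 (R=-0.3333) → pose (-0.2262, 0.8384, -5.3562)
step 3: θ'=-5.9812 (R=1.0000) → pose (-0.7286, 0.4839, -5.9812)
step 4: θ'=-4.7312 (R=-1.5000) → pose (-1.7822, -0.9201, -4.7312)
step 5: θ'=-4.3562 (R=1.0000) → pose (-1.8448, -0.5525, -4.3562)

(-1.8448, -0.5525, -4.3562)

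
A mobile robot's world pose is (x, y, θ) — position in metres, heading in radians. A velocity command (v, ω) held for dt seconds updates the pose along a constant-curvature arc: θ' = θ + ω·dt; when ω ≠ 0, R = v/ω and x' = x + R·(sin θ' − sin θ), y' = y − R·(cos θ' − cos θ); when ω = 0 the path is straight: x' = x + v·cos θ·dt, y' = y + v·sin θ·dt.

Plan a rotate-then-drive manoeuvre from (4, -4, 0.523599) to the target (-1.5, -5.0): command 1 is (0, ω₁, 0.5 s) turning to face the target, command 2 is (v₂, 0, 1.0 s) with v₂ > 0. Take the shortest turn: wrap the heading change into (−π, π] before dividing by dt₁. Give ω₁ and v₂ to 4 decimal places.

ω₁ = 5.5957, v₂ = 5.5902

heading to target = atan2(-5−-4, -1.5−4) = -2.9617
Δθ = wrap(-2.9617 − 0.5236) = 2.7978; ω₁ = Δθ/dt₁ = 5.5957
distance = √((-1.5−4)² + (-5−-4)²) = 5.5902; v₂ = distance/dt₂ = 5.5902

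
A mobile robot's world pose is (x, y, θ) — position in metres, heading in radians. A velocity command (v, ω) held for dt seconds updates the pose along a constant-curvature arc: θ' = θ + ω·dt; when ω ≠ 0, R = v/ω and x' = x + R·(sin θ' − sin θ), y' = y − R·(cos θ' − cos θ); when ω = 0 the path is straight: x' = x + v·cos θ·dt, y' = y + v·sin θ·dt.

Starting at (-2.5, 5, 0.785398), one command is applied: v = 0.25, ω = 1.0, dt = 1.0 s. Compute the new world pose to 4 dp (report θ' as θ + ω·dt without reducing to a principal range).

θ' = 0.7854 + 1.0·1.0 = 1.7854
R = v/ω = 0.25/1.0 = 0.2500
x' = -2.5 + 0.2500·(sin 1.7854 − sin 0.7854) = -2.4325
y' = 5 − 0.2500·(cos 1.7854 − cos 0.7854) = 5.2300

(-2.4325, 5.2300, 1.7854)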